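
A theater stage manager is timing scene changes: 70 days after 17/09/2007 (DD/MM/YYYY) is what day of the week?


Start: 2007-09-17 (Monday)
Step 1 - find target date: add 70 days
  2007-09-17 + 70 days = 2007-11-26
Step 2 - day of week:
  70 mod 7 = 0
  Monday + 0 days -> Monday
Result: Monday (2007-11-26)

Monday


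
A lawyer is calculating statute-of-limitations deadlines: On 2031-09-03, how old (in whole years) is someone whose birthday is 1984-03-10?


Birth: 1984-03-10
Reference: 2031-09-03
Year difference: 2031 - 1984 = 47
Has birthday (03-10) occurred by 09-03? Yes
Age in full years: 47

47


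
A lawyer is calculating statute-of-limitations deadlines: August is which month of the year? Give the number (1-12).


Calendar month order:
7. July
8. August <--
9. September
August is month number 8

8


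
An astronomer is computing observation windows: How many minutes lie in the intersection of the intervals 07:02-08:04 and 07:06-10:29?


Interval A: [422, 484] minutes from midnight
Interval B: [426, 629] minutes from midnight
Overlap start = max(422, 426) = 426
Overlap end = min(484, 629) = 484
Overlap = 484 - 426 = 58 minutes

58


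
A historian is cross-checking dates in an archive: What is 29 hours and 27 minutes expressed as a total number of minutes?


Hours: 29
Minutes: 27
Convert hours to minutes: 29 x 60 = 1740
Add remaining minutes: 1740 + 27 = 1767

1767


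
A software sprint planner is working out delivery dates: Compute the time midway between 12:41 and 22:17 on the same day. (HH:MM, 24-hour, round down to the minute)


Start time: 12:41 = 761 minutes from midnight
End time: 22:17 = 1337 minutes from midnight
Sum: 761 + 1337 = 2098
Midpoint: 2098 / 2 = 1049 minutes
Convert: 1049 / 60 = 17 hours, 29 minutes
Result: 17:29

17:29


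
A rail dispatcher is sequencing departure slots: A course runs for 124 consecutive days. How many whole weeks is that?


Total days: 124
Days per week: 7
Division: 124 / 7 = 17 remainder 5
Complete weeks: 17
Remaining days: 5

17


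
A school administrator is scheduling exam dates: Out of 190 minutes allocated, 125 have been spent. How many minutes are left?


Total budget: 190 minutes
Time used: 125 minutes
Remaining: 190 - 125 = 65 minutes
Percent used: 65.8%
Percent remaining: 34.2%

65


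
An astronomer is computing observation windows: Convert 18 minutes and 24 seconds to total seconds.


Minutes: 18
Extra seconds: 24
Seconds per minute: 60
Minutes to seconds: 18 x 60 = 1080
Total: 1080 + 24 = 1104

1104


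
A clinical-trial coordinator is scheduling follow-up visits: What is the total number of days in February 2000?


Month: February
Year: 2000
2000 is a leap year
February has 29 days
Total: 29 days

29


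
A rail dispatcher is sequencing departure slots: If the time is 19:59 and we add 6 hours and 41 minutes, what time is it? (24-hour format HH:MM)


Start time: 19:59
Adding: 6 hours 41 minutes
Minutes: 59 + 41 = 100
Minute overflow: 100 >= 60, so carry 1 hour, minutes = 40
Hours: 19 + 6 + 1 = 26
Hour wraparound: 26 mod 24 = 2
Result: 02:40

02:40


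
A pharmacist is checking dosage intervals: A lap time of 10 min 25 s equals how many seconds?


Minutes: 10
Seconds: 25
Convert minutes to seconds: 10 x 60 = 600
Add remaining seconds: 600 + 25 = 625

625


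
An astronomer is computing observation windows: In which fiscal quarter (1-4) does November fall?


Month: November (month 11)
Q1: January-March (months 1-3)
Q2: April-June (months 4-6)
Q3: July-September (months 7-9)
Q4: October-December (months 10-12)
Month 11 falls in Q4

4


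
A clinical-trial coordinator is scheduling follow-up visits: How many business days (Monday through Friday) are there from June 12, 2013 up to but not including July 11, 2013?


Start: 2013-06-12 (Wednesday)
End (exclusive): 2013-07-11 (Thursday)
Total calendar days: 29
Full weeks: 29 // 7 = 4 -> 20 weekdays
Remaining 1 days starting on Wednesday:
  Wed(w) -> 1 weekdays
Total business days: 20 + 1 = 21

21


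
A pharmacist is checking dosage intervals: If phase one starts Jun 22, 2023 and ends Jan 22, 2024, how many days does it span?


Start date: 2023-06-22
End date: 2024-01-22
Jun 2023: +9 days
Jul 2023: +31 days
Aug 2023: +31 days
... (5 more months)
Total: 214 days

214


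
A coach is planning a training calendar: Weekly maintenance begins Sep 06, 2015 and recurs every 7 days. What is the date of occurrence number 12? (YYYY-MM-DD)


First occurrence: 2015-09-06 (occurrence 1)
Each occurrence is 7 days after the previous.
Occurrence 12 is 11 weeks after the first.
11 weeks = 77 days
2015-09-06 + 77 days = 2015-11-22

2015-11-22


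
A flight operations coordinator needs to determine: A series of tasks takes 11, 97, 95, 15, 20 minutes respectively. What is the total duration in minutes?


Durations: 11, 97, 95, 15, 20
Running sum: 11
+ 97 = 108
+ 95 = 203
+ 15 = 218
+ 20 = 238
Total duration: 238 minutes
That is 3 hours and 58 minutes

238


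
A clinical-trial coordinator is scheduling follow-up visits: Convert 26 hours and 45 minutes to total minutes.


Hours: 26
Extra minutes: 45
Minutes per hour: 60
Hours to minutes: 26 x 60 = 1560
Total: 1560 + 45 = 1605

1605


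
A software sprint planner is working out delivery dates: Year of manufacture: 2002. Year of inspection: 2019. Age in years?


Birth year: 2002
Current year: 2019
Age = current year - birth year
Age = 2019 - 2002 = 17

17


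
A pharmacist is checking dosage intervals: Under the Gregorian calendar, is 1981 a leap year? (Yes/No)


Year: 1981
Divisible by 4? 1981 / 4 = 495.25 -> No
Not divisible by 4, so NOT a leap year

No


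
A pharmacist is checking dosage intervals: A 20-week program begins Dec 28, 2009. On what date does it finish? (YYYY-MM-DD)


Start: 2009-12-28
Weeks to add: 20
Convert to days: 20 x 7 = 140 days
Add 140 days to 2009-12-28
Result: 2010-05-17

2010-05-17


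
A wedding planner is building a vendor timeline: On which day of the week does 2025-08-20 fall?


Date: 2025-08-20
January 1, 2025 is a Wednesday
Day of year: 232
Offset from Jan 1: 231 days
231 mod 7 = 0
Result: Wednesday

Wednesday


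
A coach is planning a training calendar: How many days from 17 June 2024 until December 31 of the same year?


Start: June 17, 2024
End: December 31, 2024
Days left in June: 13
July: 31
August: 31
September: 30
October: 31
... plus remaining months
Sum of remaining months: 184
Total: 13 + 184 = 197

197


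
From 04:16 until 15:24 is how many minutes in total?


Start time: 04:16 = 256 minutes from midnight
End time: 15:24 = 924 minutes from midnight
Difference: 924 - 256 = 668 minutes
That is 11 hours and 8 minutes

668


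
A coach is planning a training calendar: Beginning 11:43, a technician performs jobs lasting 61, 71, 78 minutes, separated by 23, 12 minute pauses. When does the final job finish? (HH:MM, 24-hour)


Start: 11:43 = 703 min from midnight
  after task 1 (61 min): 12:44
  after break (23 min): 13:07
  after task 2 (71 min): 14:18
  after break (12 min): 14:30
  after task 3 (78 min): 15:48
Total elapsed: 245 minutes
End time: 15:48

15:48


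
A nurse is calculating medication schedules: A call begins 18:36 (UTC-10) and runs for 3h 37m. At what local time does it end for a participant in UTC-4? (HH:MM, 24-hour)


Start: 18:36 in UTC-10
Step 1 - add duration:
  minutes: 36 + 37 = 73 (carry 1h)
  hours: 18 + 3 + 1 = 22
  end in UTC-10: 22:13
Step 2 - convert UTC-10 -> UTC-4:
  offset difference: -4 - (-10) = 6 hours
  22 + (6) = 28 -> mod 24 = 4
Result: 04:13 in UTC-4

04:13


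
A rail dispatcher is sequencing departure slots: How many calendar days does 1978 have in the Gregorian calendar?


Year: 1978
Check leap year rules:
Divisible by 4? No
1978 is not a leap year
Days: 365

365


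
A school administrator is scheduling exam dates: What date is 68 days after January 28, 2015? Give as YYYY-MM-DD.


Start: 2015-01-28
Adding 68 days
Days remaining in January: 3
After January: 65 days still to add
February 2015: 28 days, 37 remaining
March 2015: 31 days, 6 remaining
April 2015 has 30 days, need 6
Result: 2015-04-06

2015-04-06


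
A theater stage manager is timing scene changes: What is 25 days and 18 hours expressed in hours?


Days: 25
Extra hours: 18
Hours per day: 24
Days to hours: 25 x 24 = 600
Total: 600 + 18 = 618

618


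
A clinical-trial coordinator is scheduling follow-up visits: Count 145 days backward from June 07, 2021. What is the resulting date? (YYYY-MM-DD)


Start: 2021-06-07
Subtracting 145 days
Days already passed in June: 7
After going back through June: 138 more days to subtract
May 2021: 31 days, 107 remaining
April 2021: 30 days, 77 remaining
March 2021: 31 days, 46 remaining
February 2021: 28 days, 18 remaining
Result: 2021-01-13

2021-01-13


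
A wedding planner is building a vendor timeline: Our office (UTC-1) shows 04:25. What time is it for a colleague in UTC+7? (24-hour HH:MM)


Local time: 04:25 at UTC-1 (offset -1h)
Target zone: UTC+7 (offset 7h)
Difference: 7 - (-1) = 8 hours
Calculation: 4 + (8) = 12
Result: 12:25

12:25


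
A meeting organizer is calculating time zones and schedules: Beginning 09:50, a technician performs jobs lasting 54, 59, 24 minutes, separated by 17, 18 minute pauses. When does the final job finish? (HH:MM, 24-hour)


Start: 09:50 = 590 min from midnight
  after task 1 (54 min): 10:44
  after break (17 min): 11:01
  after task 2 (59 min): 12:00
  after break (18 min): 12:18
  after task 3 (24 min): 12:42
Total elapsed: 172 minutes
End time: 12:42

12:42


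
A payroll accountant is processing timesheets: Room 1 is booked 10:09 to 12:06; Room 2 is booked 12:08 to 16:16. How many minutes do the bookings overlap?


Interval A: [609, 726] minutes from midnight
Interval B: [728, 976] minutes from midnight
Overlap start = max(609, 728) = 728
Overlap end = min(726, 976) = 726
End <= start, so the intervals do not overlap: 0 minutes

0


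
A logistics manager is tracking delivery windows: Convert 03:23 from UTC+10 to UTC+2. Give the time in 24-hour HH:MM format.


Local time: 03:23 at UTC+10 (offset 10h)
Target zone: UTC+2 (offset 2h)
Difference: 2 - (10) = -8 hours
Calculation: 3 + (-8) = -5
Wraparound: (-5) mod 24 = 19
Result: 19:23

19:23


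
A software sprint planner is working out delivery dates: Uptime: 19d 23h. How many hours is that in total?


Days: 19
Extra hours: 23
Hours per day: 24
Days to hours: 19 x 24 = 456
Total: 456 + 23 = 479

479


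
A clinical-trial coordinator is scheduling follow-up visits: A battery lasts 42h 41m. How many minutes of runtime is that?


Hours: 42
Extra minutes: 41
Minutes per hour: 60
Hours to minutes: 42 x 60 = 2520
Total: 2520 + 41 = 2561

2561


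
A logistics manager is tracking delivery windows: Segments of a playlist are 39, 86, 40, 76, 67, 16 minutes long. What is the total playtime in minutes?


Durations: 39, 86, 40, 76, 67, 16
Running sum: 39
+ 86 = 125
+ 40 = 165
+ 76 = 241
+ 67 = 308
+ 16 = 324
Total duration: 324 minutes
That is 5 hours and 24 minutes

324


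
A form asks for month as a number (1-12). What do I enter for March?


Calendar month order:
2. February
3. March <--
4. April
March is month number 3

3


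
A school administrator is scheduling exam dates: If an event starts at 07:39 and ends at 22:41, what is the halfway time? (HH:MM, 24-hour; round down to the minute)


Start time: 07:39 = 459 minutes from midnight
End time: 22:41 = 1361 minutes from midnight
Sum: 459 + 1361 = 1820
Midpoint: 1820 / 2 = 910 minutes
Convert: 910 / 60 = 15 hours, 10 minutes
Result: 15:10

15:10


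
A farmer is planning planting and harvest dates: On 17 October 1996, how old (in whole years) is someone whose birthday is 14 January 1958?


Birth: 1958-01-14
Reference: 1996-10-17
Year difference: 1996 - 1958 = 38
Has birthday (01-14) occurred by 10-17? Yes
Age in full years: 38

38


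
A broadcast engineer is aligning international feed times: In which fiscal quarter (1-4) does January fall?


Month: January (month 1)
Q1: January-March (months 1-3)
Q2: April-June (months 4-6)
Q3: July-September (months 7-9)
Q4: October-December (months 10-12)
Month 1 falls in Q1

1


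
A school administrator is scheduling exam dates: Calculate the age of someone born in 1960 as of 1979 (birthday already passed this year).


Birth year: 1960
Current year: 1979
Age = current year - birth year
Age = 1979 - 1960 = 19

19


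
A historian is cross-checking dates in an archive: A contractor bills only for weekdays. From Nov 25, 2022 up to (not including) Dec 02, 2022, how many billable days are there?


Start: 2022-11-25 (Friday)
End (exclusive): 2022-12-02 (Friday)
Total calendar days: 7
Full weeks: 7 // 7 = 1 -> 5 weekdays
Remaining 0 days starting on Friday:
Total business days: 5 + 0 = 5

5


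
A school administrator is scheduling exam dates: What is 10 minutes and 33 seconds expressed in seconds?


Minutes: 10
Extra seconds: 33
Seconds per minute: 60
Minutes to seconds: 10 x 60 = 600
Total: 600 + 33 = 633

633


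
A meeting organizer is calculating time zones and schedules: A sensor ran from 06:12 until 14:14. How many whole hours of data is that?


Start: 06:12
End: 14:14
Hour difference: 14 - 6 = 8 hours
Minute difference: 14 - 12 = 2 minutes
Total minutes: 482
Complete hours: 482 / 60 = 8 (remainder 2)

8


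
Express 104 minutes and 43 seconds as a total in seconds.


Minutes: 104
Seconds: 43
Convert minutes to seconds: 104 x 60 = 6240
Add remaining seconds: 6240 + 43 = 6283

6283


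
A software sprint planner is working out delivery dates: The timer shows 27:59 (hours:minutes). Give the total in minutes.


Hours: 27
Minutes: 59
Convert hours to minutes: 27 x 60 = 1620
Add remaining minutes: 1620 + 59 = 1679

1679


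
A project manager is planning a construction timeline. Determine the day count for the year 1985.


Year: 1985
Check leap year rules:
Divisible by 4? No
1985 is not a leap year
Days: 365

365


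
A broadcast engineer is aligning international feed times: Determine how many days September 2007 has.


Month: September
Year: 2007
September is a 30-day month
Total: 30 days

30


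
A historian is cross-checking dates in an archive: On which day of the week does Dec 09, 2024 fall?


Date: 2024-12-09
January 1, 2024 is a Monday
Day of year: 344
Offset from Jan 1: 343 days
343 mod 7 = 0
Result: Monday

Monday


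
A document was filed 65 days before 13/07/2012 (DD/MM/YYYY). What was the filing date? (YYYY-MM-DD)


Start: 2012-07-13
Subtracting 65 days
Days already passed in July: 13
After going back through July: 52 more days to subtract
June 2012: 30 days, 22 remaining
May 2012 has 31 days, need 22
Result: 2012-05-09

2012-05-09


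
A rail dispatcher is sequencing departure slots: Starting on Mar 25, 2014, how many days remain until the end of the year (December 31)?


Start: March 25, 2014
End: December 31, 2014
Days left in March: 6
April: 30
May: 31
June: 30
July: 31
... plus remaining months
Sum of remaining months: 275
Total: 6 + 275 = 281

281


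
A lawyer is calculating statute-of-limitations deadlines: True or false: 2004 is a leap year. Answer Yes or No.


Year: 2004
Divisible by 4? 2004 / 4 = 501.0 -> Yes
Divisible by 100? 2004 / 100 = 20.04 -> No
Divisible by 4 but not 100, so it IS a leap year

Yes


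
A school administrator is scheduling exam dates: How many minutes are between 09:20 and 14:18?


Start time: 09:20 = 560 minutes from midnight
End time: 14:18 = 858 minutes from midnight
Difference: 858 - 560 = 298 minutes
That is 4 hours and 58 minutes

298


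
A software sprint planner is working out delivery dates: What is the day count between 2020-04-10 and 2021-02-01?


Start date: 2020-04-10
End date: 2021-02-01
Apr 2020: +21 days
May 2020: +31 days
Jun 2020: +30 days
... (7 more months)
Total: 297 days

297


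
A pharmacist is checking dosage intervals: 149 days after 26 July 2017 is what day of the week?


Start: 2017-07-26 (Wednesday)
Step 1 - find target date: add 149 days
  2017-07-26 + 149 days = 2017-12-22
Step 2 - day of week:
  149 mod 7 = 2
  Wednesday + 2 days -> Friday
Result: Friday (2017-12-22)

Friday


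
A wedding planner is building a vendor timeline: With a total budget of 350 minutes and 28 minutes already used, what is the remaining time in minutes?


Total budget: 350 minutes
Time used: 28 minutes
Remaining: 350 - 28 = 322 minutes
Percent used: 8.0%
Percent remaining: 92.0%

322


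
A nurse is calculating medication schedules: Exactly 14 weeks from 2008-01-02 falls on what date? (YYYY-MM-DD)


Start: 2008-01-02
Weeks to add: 14
Convert to days: 14 x 7 = 98 days
Add 98 days to 2008-01-02
Result: 2008-04-09

2008-04-09


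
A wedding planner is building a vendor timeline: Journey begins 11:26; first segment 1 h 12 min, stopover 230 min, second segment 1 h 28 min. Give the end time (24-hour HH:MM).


Depart: 11:26
Leg 1: +72 min -> 12:38
Layover: +230 min -> 16:28
Leg 2: +88 min -> 17:56
Total travel: 390 minutes = 6h 30m
Arrival: 17:56

17:56


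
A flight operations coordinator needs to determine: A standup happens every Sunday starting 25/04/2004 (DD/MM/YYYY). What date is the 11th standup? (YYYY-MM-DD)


First occurrence: 2004-04-25 (occurrence 1)
Each occurrence is 7 days after the previous.
Occurrence 11 is 10 weeks after the first.
10 weeks = 70 days
2004-04-25 + 70 days = 2004-07-04

2004-07-04


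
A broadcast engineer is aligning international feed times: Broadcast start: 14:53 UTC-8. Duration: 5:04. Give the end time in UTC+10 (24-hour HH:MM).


Start: 14:53 in UTC-8
Step 1 - add duration:
  minutes: 53 + 4 = 57
  hours: 14 + 5 + 0 = 19
  end in UTC-8: 19:57
Step 2 - convert UTC-8 -> UTC+10:
  offset difference: 10 - (-8) = 18 hours
  19 + (18) = 37 -> mod 24 = 13
Result: 13:57 in UTC+10

13:57


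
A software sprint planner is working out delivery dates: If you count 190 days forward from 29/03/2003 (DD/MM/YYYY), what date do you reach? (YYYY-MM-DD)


Start: 2003-03-29
Adding 190 days
Days remaining in March: 2
After March: 188 days still to add
April 2003: 30 days, 158 remaining
May 2003: 31 days, 127 remaining
June 2003: 30 days, 97 remaining
July 2003: 31 days, 66 remaining
Result: 2003-10-05

2003-10-05


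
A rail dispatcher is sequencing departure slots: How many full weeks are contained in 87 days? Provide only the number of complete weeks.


Total days: 87
Days per week: 7
Division: 87 / 7 = 12 remainder 3
Complete weeks: 12
Remaining days: 3

12


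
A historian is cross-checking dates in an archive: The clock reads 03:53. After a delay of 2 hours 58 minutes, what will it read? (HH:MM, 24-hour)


Start time: 03:53
Adding: 2 hours 58 minutes
Minutes: 53 + 58 = 111
Minute overflow: 111 >= 60, so carry 1 hour, minutes = 51
Hours: 3 + 2 + 1 = 6
Result: 06:51

06:51


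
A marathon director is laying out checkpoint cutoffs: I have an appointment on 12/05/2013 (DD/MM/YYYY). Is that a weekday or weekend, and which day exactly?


Date: 2013-05-12
January 1, 2013 is a Tuesday
Day of year: 132
Offset from Jan 1: 131 days
131 mod 7 = 5
Result: Sunday

Sunday


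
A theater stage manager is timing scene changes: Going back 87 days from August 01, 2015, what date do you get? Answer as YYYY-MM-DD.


Start: 2015-08-01
Subtracting 87 days
Days already passed in August: 1
After going back through August: 86 more days to subtract
July 2015: 31 days, 55 remaining
June 2015: 30 days, 25 remaining
May 2015 has 31 days, need 25
Result: 2015-05-06

2015-05-06


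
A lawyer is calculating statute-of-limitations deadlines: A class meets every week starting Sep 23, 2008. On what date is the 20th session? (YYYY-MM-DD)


First occurrence: 2008-09-23 (occurrence 1)
Each occurrence is 7 days after the previous.
Occurrence 20 is 19 weeks after the first.
19 weeks = 133 days
2008-09-23 + 133 days = 2009-02-03

2009-02-03


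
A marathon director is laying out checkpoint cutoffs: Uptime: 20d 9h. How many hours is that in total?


Days: 20
Extra hours: 9
Hours per day: 24
Days to hours: 20 x 24 = 480
Total: 480 + 9 = 489

489


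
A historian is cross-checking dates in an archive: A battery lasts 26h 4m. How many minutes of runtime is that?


Hours: 26
Extra minutes: 4
Minutes per hour: 60
Hours to minutes: 26 x 60 = 1560
Total: 1560 + 4 = 1564

1564


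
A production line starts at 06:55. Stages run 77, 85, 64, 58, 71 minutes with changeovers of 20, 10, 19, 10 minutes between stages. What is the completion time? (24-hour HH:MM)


Start: 06:55 = 415 min from midnight
  after task 1 (77 min): 08:12
  after break (20 min): 08:32
  after task 2 (85 min): 09:57
  after break (10 min): 10:07
  after task 3 (64 min): 11:11
  after break (19 min): 11:30
  after task 4 (58 min): 12:28
  after break (10 min): 12:38
  after task 5 (71 min): 13:49
Total elapsed: 414 minutes
End time: 13:49

13:49


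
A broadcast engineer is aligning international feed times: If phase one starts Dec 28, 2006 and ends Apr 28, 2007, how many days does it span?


Start date: 2006-12-28
End date: 2007-04-28
Dec 2006: +4 days
Jan 2007: +31 days
Feb 2007: +28 days
Mar 2007: +31 days
Apr 2007: +27 days
Total: 121 days

121


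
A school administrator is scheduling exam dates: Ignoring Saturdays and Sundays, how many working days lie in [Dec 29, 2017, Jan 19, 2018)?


Start: 2017-12-29 (Friday)
End (exclusive): 2018-01-19 (Friday)
Total calendar days: 21
Full weeks: 21 // 7 = 3 -> 15 weekdays
Remaining 0 days starting on Friday:
Total business days: 15 + 0 = 15

15


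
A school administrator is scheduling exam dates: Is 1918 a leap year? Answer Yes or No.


Year: 1918
Divisible by 4? 1918 / 4 = 479.5 -> No
Not divisible by 4, so NOT a leap year

No


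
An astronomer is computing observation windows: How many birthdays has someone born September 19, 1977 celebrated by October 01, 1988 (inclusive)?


Birth: 1977-09-19
Reference: 1988-10-01
Year difference: 1988 - 1977 = 11
Has birthday (09-19) occurred by 10-01? Yes
Age in full years: 11

11


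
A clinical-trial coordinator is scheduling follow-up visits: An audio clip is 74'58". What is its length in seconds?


Minutes: 74
Seconds: 58
Convert minutes to seconds: 74 x 60 = 4440
Add remaining seconds: 4440 + 58 = 4498

4498


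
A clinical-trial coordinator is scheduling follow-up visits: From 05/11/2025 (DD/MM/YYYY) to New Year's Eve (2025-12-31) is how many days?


Start: November 05, 2025
End: December 31, 2025
Days left in November: 25
December: 31
Sum of remaining months: 31
Total: 25 + 31 = 56

56


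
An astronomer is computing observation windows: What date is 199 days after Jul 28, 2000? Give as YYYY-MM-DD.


Start: 2000-07-28
Adding 199 days
Days remaining in July: 3
After July: 196 days still to add
August 2000: 31 days, 165 remaining
September 2000: 30 days, 135 remaining
October 2000: 31 days, 104 remaining
November 2000: 30 days, 74 remaining
Result: 2001-02-12

2001-02-12


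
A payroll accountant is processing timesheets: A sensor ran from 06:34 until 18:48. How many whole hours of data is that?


Start: 06:34
End: 18:48
Hour difference: 18 - 6 = 12 hours
Minute difference: 48 - 34 = 14 minutes
Total minutes: 734
Complete hours: 734 / 60 = 12 (remainder 14)

12


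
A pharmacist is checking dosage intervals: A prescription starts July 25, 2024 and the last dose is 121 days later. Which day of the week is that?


Start: 2024-07-25 (Thursday)
Step 1 - find target date: add 121 days
  2024-07-25 + 121 days = 2024-11-23
Step 2 - day of week:
  121 mod 7 = 2
  Thursday + 2 days -> Saturday
Result: Saturday (2024-11-23)

Saturday


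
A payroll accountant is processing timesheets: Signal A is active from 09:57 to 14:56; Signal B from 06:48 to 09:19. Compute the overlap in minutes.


Interval A: [597, 896] minutes from midnight
Interval B: [408, 559] minutes from midnight
Overlap start = max(597, 408) = 597
Overlap end = min(896, 559) = 559
End <= start, so the intervals do not overlap: 0 minutes

0


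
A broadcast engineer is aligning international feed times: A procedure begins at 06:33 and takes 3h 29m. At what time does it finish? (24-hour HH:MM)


Start time: 06:33
Adding: 3 hours 29 minutes
Minutes: 33 + 29 = 62
Minute overflow: 62 >= 60, so carry 1 hour, minutes = 2
Hours: 6 + 3 + 1 = 10
Result: 10:02

10:02


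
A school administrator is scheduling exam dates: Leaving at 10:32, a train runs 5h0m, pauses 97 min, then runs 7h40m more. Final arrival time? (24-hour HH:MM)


Depart: 10:32
Leg 1: +300 min -> 15:32
Layover: +97 min -> 17:09
Leg 2: +460 min -> 00:49
Total travel: 857 minutes = 14h 17m
Arrival: 00:49

00:49


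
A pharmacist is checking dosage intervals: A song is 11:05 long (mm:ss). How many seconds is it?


Minutes: 11
Extra seconds: 5
Seconds per minute: 60
Minutes to seconds: 11 x 60 = 660
Total: 660 + 5 = 665

665


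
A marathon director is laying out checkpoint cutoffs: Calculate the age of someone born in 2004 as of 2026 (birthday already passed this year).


Birth year: 2004
Current year: 2026
Age = current year - birth year
Age = 2026 - 2004 = 22

22


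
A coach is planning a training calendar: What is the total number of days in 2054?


Year: 2054
Check leap year rules:
Divisible by 4? No
2054 is not a leap year
Days: 365

365


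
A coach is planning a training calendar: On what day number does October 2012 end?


Month: October
Year: 2012
October is a 31-day month
Total: 31 days

31


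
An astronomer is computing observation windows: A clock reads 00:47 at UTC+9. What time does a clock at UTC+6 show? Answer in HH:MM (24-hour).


Local time: 00:47 at UTC+9 (offset 9h)
Target zone: UTC+6 (offset 6h)
Difference: 6 - (9) = -3 hours
Calculation: 0 + (-3) = -3
Wraparound: (-3) mod 24 = 21
Result: 21:47

21:47


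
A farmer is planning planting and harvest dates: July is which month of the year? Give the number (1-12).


Calendar month order:
6. June
7. July <--
8. August
July is month number 7

7


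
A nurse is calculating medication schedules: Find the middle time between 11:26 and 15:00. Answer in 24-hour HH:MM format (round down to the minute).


Start time: 11:26 = 686 minutes from midnight
End time: 15:00 = 900 minutes from midnight
Sum: 686 + 900 = 1586
Midpoint: 1586 / 2 = 793 minutes
Convert: 793 / 60 = 13 hours, 13 minutes
Result: 13:13

13:13


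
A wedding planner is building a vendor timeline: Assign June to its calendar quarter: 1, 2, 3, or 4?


Month: June (month 6)
Q1: January-March (months 1-3)
Q2: April-June (months 4-6)
Q3: July-September (months 7-9)
Q4: October-December (months 10-12)
Month 6 falls in Q2

2


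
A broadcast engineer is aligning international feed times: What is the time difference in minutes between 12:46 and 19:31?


Start time: 12:46 = 766 minutes from midnight
End time: 19:31 = 1171 minutes from midnight
Difference: 1171 - 766 = 405 minutes
That is 6 hours and 45 minutes

405


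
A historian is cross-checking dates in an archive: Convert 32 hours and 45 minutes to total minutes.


Hours: 32
Minutes: 45
Convert hours to minutes: 32 x 60 = 1920
Add remaining minutes: 1920 + 45 = 1965

1965


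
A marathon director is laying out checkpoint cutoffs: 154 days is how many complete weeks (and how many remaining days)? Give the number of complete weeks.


Total days: 154
Days per week: 7
Division: 154 / 7 = 22 remainder 0
Complete weeks: 22
Remaining days: 0

22


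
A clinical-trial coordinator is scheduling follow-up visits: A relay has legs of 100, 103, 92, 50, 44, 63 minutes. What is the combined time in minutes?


Durations: 100, 103, 92, 50, 44, 63
Running sum: 100
+ 103 = 203
+ 92 = 295
+ 50 = 345
+ 44 = 389
+ 63 = 452
Total duration: 452 minutes
That is 7 hours and 32 minutes

452


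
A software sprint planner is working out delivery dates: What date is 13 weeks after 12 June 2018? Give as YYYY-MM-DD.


Start: 2018-06-12
Weeks to add: 13
Convert to days: 13 x 7 = 91 days
Add 91 days to 2018-06-12
Result: 2018-09-11

2018-09-11


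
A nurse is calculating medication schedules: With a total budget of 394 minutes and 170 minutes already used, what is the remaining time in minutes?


Total budget: 394 minutes
Time used: 170 minutes
Remaining: 394 - 170 = 224 minutes
Percent used: 43.1%
Percent remaining: 56.9%

224


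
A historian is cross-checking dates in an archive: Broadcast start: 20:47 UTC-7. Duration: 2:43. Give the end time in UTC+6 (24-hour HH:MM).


Start: 20:47 in UTC-7
Step 1 - add duration:
  minutes: 47 + 43 = 90 (carry 1h)
  hours: 20 + 2 + 1 = 23
  end in UTC-7: 23:30
Step 2 - convert UTC-7 -> UTC+6:
  offset difference: 6 - (-7) = 13 hours
  23 + (13) = 36 -> mod 24 = 12
Result: 12:30 in UTC+6

12:30


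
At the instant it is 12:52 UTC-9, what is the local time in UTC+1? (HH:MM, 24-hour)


Local time: 12:52 at UTC-9 (offset -9h)
Target zone: UTC+1 (offset 1h)
Difference: 1 - (-9) = 10 hours
Calculation: 12 + (10) = 22
Result: 22:52

22:52


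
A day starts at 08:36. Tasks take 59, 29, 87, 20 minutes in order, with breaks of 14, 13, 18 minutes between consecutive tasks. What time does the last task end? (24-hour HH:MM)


Start: 08:36 = 516 min from midnight
  after task 1 (59 min): 09:35
  after break (14 min): 09:49
  after task 2 (29 min): 10:18
  after break (13 min): 10:31
  after task 3 (87 min): 11:58
  after break (18 min): 12:16
  after task 4 (20 min): 12:36
Total elapsed: 240 minutes
End time: 12:36

12:36


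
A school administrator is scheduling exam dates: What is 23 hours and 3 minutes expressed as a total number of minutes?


Hours: 23
Minutes: 3
Convert hours to minutes: 23 x 60 = 1380
Add remaining minutes: 1380 + 3 = 1383

1383


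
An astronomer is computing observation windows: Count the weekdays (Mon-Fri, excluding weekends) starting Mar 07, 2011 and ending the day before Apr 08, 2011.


Start: 2011-03-07 (Monday)
End (exclusive): 2011-04-08 (Friday)
Total calendar days: 32
Full weeks: 32 // 7 = 4 -> 20 weekdays
Remaining 4 days starting on Monday:
  Mon(w), Tue(w), Wed(w), Thu(w) -> 4 weekdays
Total business days: 20 + 4 = 24

24


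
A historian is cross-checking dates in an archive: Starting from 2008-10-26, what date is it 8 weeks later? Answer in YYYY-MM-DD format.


Start: 2008-10-26
Weeks to add: 8
Convert to days: 8 x 7 = 56 days
Add 56 days to 2008-10-26
Result: 2008-12-21

2008-12-21


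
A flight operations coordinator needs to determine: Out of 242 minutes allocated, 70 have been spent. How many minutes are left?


Total budget: 242 minutes
Time used: 70 minutes
Remaining: 242 - 70 = 172 minutes
Percent used: 28.9%
Percent remaining: 71.1%

172


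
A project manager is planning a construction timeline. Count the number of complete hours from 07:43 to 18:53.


Start: 07:43
End: 18:53
Hour difference: 18 - 7 = 11 hours
Minute difference: 53 - 43 = 10 minutes
Total minutes: 670
Complete hours: 670 / 60 = 11 (remainder 10)

11


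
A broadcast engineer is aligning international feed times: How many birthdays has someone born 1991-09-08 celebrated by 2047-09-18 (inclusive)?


Birth: 1991-09-08
Reference: 2047-09-18
Year difference: 2047 - 1991 = 56
Has birthday (09-08) occurred by 09-18? Yes
Age in full years: 56

56


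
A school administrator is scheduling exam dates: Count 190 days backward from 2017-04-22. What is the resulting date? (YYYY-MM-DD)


Start: 2017-04-22
Subtracting 190 days
Days already passed in April: 22
After going back through April: 168 more days to subtract
March 2017: 31 days, 137 remaining
February 2017: 28 days, 109 remaining
January 2017: 31 days, 78 remaining
December 2016: 31 days, 47 remaining
Result: 2016-10-14

2016-10-14


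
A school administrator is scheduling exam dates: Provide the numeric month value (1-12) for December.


Calendar month order:
11. November
12. December <--
December is month number 12

12


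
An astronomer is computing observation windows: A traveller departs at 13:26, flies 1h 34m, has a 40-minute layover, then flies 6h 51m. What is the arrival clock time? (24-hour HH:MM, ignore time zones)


Depart: 13:26
Leg 1: +94 min -> 15:00
Layover: +40 min -> 15:40
Leg 2: +411 min -> 22:31
Total travel: 545 minutes = 9h 5m
Arrival: 22:31

22:31


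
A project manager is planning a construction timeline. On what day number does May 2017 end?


Month: May
Year: 2017
May is a 31-day month
Total: 31 days

31


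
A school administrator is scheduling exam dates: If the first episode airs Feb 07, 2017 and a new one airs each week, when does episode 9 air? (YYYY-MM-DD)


First occurrence: 2017-02-07 (occurrence 1)
Each occurrence is 7 days after the previous.
Occurrence 9 is 8 weeks after the first.
8 weeks = 56 days
2017-02-07 + 56 days = 2017-04-04

2017-04-04


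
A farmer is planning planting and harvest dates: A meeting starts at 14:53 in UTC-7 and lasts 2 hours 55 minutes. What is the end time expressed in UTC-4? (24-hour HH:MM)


Start: 14:53 in UTC-7
Step 1 - add duration:
  minutes: 53 + 55 = 108 (carry 1h)
  hours: 14 + 2 + 1 = 17
  end in UTC-7: 17:48
Step 2 - convert UTC-7 -> UTC-4:
  offset difference: -4 - (-7) = 3 hours
  17 + (3) = 20 -> mod 24 = 20
Result: 20:48 in UTC-4

20:48


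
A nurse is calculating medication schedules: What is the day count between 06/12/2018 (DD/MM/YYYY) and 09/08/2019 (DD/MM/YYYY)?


Start date: 2018-12-06
End date: 2019-08-09
Dec 2018: +26 days
Jan 2019: +31 days
Feb 2019: +28 days
... (6 more months)
Total: 246 days

246


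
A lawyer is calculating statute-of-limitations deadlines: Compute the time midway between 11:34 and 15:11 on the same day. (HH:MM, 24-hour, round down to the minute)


Start time: 11:34 = 694 minutes from midnight
End time: 15:11 = 911 minutes from midnight
Sum: 694 + 911 = 1605
Midpoint: 1605 / 2 = 802 minutes
Convert: 802 / 60 = 13 hours, 22 minutes
Result: 13:22

13:22


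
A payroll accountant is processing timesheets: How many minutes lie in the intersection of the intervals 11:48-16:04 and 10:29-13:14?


Interval A: [708, 964] minutes from midnight
Interval B: [629, 794] minutes from midnight
Overlap start = max(708, 629) = 708
Overlap end = min(964, 794) = 794
Overlap = 794 - 708 = 86 minutes

86


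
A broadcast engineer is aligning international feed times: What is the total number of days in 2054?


Year: 2054
Check leap year rules:
Divisible by 4? No
2054 is not a leap year
Days: 365

365


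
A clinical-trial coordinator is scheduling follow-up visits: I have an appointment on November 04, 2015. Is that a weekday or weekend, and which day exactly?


Date: 2015-11-04
January 1, 2015 is a Thursday
Day of year: 308
Offset from Jan 1: 307 days
307 mod 7 = 6
Result: Wednesday

Wednesday


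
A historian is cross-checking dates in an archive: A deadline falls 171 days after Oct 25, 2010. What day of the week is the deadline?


Start: 2010-10-25 (Monday)
Step 1 - find target date: add 171 days
  2010-10-25 + 171 days = 2011-04-14
Step 2 - day of week:
  171 mod 7 = 3
  Monday + 3 days -> Thursday
Result: Thursday (2011-04-14)

Thursday


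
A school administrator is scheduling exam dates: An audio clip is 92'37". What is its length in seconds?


Minutes: 92
Seconds: 37
Convert minutes to seconds: 92 x 60 = 5520
Add remaining seconds: 5520 + 37 = 5557

5557


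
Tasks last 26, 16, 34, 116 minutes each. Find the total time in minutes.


Durations: 26, 16, 34, 116
Running sum: 26
+ 16 = 42
+ 34 = 76
+ 116 = 192
Total duration: 192 minutes
That is 3 hours and 12 minutes

192


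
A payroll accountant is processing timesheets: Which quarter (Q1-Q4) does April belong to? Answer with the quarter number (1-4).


Month: April (month 4)
Q1: January-March (months 1-3)
Q2: April-June (months 4-6)
Q3: July-September (months 7-9)
Q4: October-December (months 10-12)
Month 4 falls in Q2

2


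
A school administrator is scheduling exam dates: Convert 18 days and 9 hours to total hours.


Days: 18
Extra hours: 9
Hours per day: 24
Days to hours: 18 x 24 = 432
Total: 432 + 9 = 441

441


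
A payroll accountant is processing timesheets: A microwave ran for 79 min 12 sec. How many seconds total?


Minutes: 79
Extra seconds: 12
Seconds per minute: 60
Minutes to seconds: 79 x 60 = 4740
Total: 4740 + 12 = 4752

4752


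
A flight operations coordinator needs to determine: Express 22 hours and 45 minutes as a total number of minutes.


Hours: 22
Extra minutes: 45
Minutes per hour: 60
Hours to minutes: 22 x 60 = 1320
Total: 1320 + 45 = 1365

1365


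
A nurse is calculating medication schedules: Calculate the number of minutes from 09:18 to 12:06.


Start time: 09:18 = 558 minutes from midnight
End time: 12:06 = 726 minutes from midnight
Difference: 726 - 558 = 168 minutes
That is 2 hours and 48 minutes

168


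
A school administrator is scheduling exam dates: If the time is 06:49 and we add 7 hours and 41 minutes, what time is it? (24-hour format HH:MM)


Start time: 06:49
Adding: 7 hours 41 minutes
Minutes: 49 + 41 = 90
Minute overflow: 90 >= 60, so carry 1 hour, minutes = 30
Hours: 6 + 7 + 1 = 14
Result: 14:30

14:30


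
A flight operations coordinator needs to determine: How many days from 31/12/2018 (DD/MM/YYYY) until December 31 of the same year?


Start: December 31, 2018
End: December 31, 2018
Days left in December: 0
Total: 0 days

0


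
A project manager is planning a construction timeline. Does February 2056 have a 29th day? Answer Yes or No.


Year: 2056
Divisible by 4? 2056 / 4 = 514.0 -> Yes
Divisible by 100? 2056 / 100 = 20.56 -> No
Divisible by 4 but not 100, so it IS a leap year

Yes


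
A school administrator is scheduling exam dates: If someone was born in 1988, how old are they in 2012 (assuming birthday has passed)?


Birth year: 1988
Current year: 2012
Age = current year - birth year
Age = 2012 - 1988 = 24

24


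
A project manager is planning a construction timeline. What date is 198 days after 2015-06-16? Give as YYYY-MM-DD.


Start: 2015-06-16
Adding 198 days
Days remaining in June: 14
After June: 184 days still to add
July 2015: 31 days, 153 remaining
August 2015: 31 days, 122 remaining
September 2015: 30 days, 92 remaining
October 2015: 31 days, 61 remaining
Result: 2015-12-31

2015-12-31


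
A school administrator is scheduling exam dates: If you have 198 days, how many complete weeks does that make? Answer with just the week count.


Total days: 198
Days per week: 7
Division: 198 / 7 = 28 remainder 2
Complete weeks: 28
Remaining days: 2

28


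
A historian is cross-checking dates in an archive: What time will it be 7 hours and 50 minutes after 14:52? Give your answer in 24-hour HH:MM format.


Start time: 14:52
Adding: 7 hours 50 minutes
Minutes: 52 + 50 = 102
Minute overflow: 102 >= 60, so carry 1 hour, minutes = 42
Hours: 14 + 7 + 1 = 22
Result: 22:42

22:42


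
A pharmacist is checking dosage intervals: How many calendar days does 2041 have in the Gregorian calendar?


Year: 2041
Check leap year rules:
Divisible by 4? No
2041 is not a leap year
Days: 365

365


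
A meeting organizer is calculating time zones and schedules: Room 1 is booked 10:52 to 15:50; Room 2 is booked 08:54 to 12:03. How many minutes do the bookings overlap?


Interval A: [652, 950] minutes from midnight
Interval B: [534, 723] minutes from midnight
Overlap start = max(652, 534) = 652
Overlap end = min(950, 723) = 723
Overlap = 723 - 652 = 71 minutes

71


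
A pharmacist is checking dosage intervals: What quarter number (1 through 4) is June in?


Month: June (month 6)
Q1: January-March (months 1-3)
Q2: April-June (months 4-6)
Q3: July-September (months 7-9)
Q4: October-December (months 10-12)
Month 6 falls in Q2

2
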